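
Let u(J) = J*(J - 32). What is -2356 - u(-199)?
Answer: -48325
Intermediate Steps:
u(J) = J*(-32 + J)
-2356 - u(-199) = -2356 - (-199)*(-32 - 199) = -2356 - (-199)*(-231) = -2356 - 1*45969 = -2356 - 45969 = -48325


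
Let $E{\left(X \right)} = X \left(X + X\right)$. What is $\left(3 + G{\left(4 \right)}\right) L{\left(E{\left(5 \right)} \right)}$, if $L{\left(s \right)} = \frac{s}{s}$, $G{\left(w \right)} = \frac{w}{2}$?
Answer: $5$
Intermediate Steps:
$G{\left(w \right)} = \frac{w}{2}$ ($G{\left(w \right)} = w \frac{1}{2} = \frac{w}{2}$)
$E{\left(X \right)} = 2 X^{2}$ ($E{\left(X \right)} = X 2 X = 2 X^{2}$)
$L{\left(s \right)} = 1$
$\left(3 + G{\left(4 \right)}\right) L{\left(E{\left(5 \right)} \right)} = \left(3 + \frac{1}{2} \cdot 4\right) 1 = \left(3 + 2\right) 1 = 5 \cdot 1 = 5$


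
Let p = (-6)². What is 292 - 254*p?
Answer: -8852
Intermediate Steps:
p = 36
292 - 254*p = 292 - 254*36 = 292 - 9144 = -8852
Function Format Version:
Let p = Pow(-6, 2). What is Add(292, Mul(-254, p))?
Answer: -8852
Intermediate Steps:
p = 36
Add(292, Mul(-254, p)) = Add(292, Mul(-254, 36)) = Add(292, -9144) = -8852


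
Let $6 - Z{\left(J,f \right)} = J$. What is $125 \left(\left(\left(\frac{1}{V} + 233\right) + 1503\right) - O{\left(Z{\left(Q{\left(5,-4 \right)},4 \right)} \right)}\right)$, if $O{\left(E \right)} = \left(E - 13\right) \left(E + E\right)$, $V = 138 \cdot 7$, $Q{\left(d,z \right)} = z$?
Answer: $\frac{216867125}{966} \approx 2.245 \cdot 10^{5}$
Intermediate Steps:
$Z{\left(J,f \right)} = 6 - J$
$V = 966$
$O{\left(E \right)} = 2 E \left(-13 + E\right)$ ($O{\left(E \right)} = \left(-13 + E\right) 2 E = 2 E \left(-13 + E\right)$)
$125 \left(\left(\left(\frac{1}{V} + 233\right) + 1503\right) - O{\left(Z{\left(Q{\left(5,-4 \right)},4 \right)} \right)}\right) = 125 \left(\left(\left(\frac{1}{966} + 233\right) + 1503\right) - 2 \left(6 - -4\right) \left(-13 + \left(6 - -4\right)\right)\right) = 125 \left(\left(\left(\frac{1}{966} + 233\right) + 1503\right) - 2 \left(6 + 4\right) \left(-13 + \left(6 + 4\right)\right)\right) = 125 \left(\left(\frac{225079}{966} + 1503\right) - 2 \cdot 10 \left(-13 + 10\right)\right) = 125 \left(\frac{1676977}{966} - 2 \cdot 10 \left(-3\right)\right) = 125 \left(\frac{1676977}{966} - -60\right) = 125 \left(\frac{1676977}{966} + 60\right) = 125 \cdot \frac{1734937}{966} = \frac{216867125}{966}$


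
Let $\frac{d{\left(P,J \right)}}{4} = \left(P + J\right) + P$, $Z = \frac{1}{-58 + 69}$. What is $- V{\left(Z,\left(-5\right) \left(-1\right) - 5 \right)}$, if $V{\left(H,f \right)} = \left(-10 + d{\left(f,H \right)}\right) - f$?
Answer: $\frac{106}{11} \approx 9.6364$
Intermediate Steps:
$Z = \frac{1}{11} \approx 0.090909$
$d{\left(P,J \right)} = 4 J + 8 P$ ($d{\left(P,J \right)} = 4 \left(\left(P + J\right) + P\right) = 4 \left(\left(J + P\right) + P\right) = 4 \left(J + 2 P\right) = 4 J + 8 P$)
$V{\left(H,f \right)} = -10 + 4 H + 7 f$ ($V{\left(H,f \right)} = \left(-10 + \left(4 H + 8 f\right)\right) - f = \left(-10 + 4 H + 8 f\right) - f = -10 + 4 H + 7 f$)
$- V{\left(Z,\left(-5\right) \left(-1\right) - 5 \right)} = - (-10 + 4 \cdot \frac{1}{11} + 7 \left(\left(-5\right) \left(-1\right) - 5\right)) = - (-10 + \frac{4}{11} + 7 \left(5 - 5\right)) = - (-10 + \frac{4}{11} + 7 \cdot 0) = - (-10 + \frac{4}{11} + 0) = \left(-1\right) \left(- \frac{106}{11}\right) = \frac{106}{11}$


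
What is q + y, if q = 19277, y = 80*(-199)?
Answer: 3357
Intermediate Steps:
y = -15920
q + y = 19277 - 15920 = 3357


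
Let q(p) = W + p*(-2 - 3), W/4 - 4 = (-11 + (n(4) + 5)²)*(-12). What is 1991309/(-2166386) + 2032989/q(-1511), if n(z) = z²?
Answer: -632894760725/4044642662 ≈ -156.48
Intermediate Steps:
W = -20624 (W = 16 + 4*((-11 + (4² + 5)²)*(-12)) = 16 + 4*((-11 + (16 + 5)²)*(-12)) = 16 + 4*((-11 + 21²)*(-12)) = 16 + 4*((-11 + 441)*(-12)) = 16 + 4*(430*(-12)) = 16 + 4*(-5160) = 16 - 20640 = -20624)
q(p) = -20624 - 5*p (q(p) = -20624 + p*(-2 - 3) = -20624 + p*(-5) = -20624 - 5*p)
1991309/(-2166386) + 2032989/q(-1511) = 1991309/(-2166386) + 2032989/(-20624 - 5*(-1511)) = 1991309*(-1/2166386) + 2032989/(-20624 + 7555) = -1991309/2166386 + 2032989/(-13069) = -1991309/2166386 + 2032989*(-1/13069) = -1991309/2166386 - 290427/1867 = -632894760725/4044642662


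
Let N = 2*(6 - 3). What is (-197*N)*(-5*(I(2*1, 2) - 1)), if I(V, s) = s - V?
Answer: -5910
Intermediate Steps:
N = 6 (N = 2*3 = 6)
(-197*N)*(-5*(I(2*1, 2) - 1)) = (-197*6)*(-5*((2 - 2) - 1)) = -(-5910)*((2 - 1*2) - 1) = -(-5910)*((2 - 2) - 1) = -(-5910)*(0 - 1) = -(-5910)*(-1) = -1182*5 = -5910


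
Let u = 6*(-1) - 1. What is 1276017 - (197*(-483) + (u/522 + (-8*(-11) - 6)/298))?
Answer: 106646684345/77778 ≈ 1.3712e+6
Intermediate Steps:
u = -7 (u = -6 - 1 = -7)
1276017 - (197*(-483) + (u/522 + (-8*(-11) - 6)/298)) = 1276017 - (197*(-483) + (-7/522 + (-8*(-11) - 6)/298)) = 1276017 - (-95151 + (-7*1/522 + (88 - 6)*(1/298))) = 1276017 - (-95151 + (-7/522 + 82*(1/298))) = 1276017 - (-95151 + (-7/522 + 41/149)) = 1276017 - (-95151 + 20359/77778) = 1276017 - 1*(-7400634119/77778) = 1276017 + 7400634119/77778 = 106646684345/77778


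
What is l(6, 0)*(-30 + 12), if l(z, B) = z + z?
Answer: -216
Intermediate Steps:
l(z, B) = 2*z
l(6, 0)*(-30 + 12) = (2*6)*(-30 + 12) = 12*(-18) = -216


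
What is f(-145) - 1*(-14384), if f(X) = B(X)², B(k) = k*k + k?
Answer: 435988784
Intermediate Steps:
B(k) = k + k² (B(k) = k² + k = k + k²)
f(X) = X²*(1 + X)² (f(X) = (X*(1 + X))² = X²*(1 + X)²)
f(-145) - 1*(-14384) = (-145)²*(1 - 145)² - 1*(-14384) = 21025*(-144)² + 14384 = 21025*20736 + 14384 = 435974400 + 14384 = 435988784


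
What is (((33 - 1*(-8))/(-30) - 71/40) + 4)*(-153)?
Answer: -5253/40 ≈ -131.32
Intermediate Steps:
(((33 - 1*(-8))/(-30) - 71/40) + 4)*(-153) = (((33 + 8)*(-1/30) - 71*1/40) + 4)*(-153) = ((41*(-1/30) - 71/40) + 4)*(-153) = ((-41/30 - 71/40) + 4)*(-153) = (-377/120 + 4)*(-153) = (103/120)*(-153) = -5253/40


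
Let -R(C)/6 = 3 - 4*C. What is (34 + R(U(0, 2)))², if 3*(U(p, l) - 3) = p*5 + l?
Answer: 10816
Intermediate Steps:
U(p, l) = 3 + l/3 + 5*p/3 (U(p, l) = 3 + (p*5 + l)/3 = 3 + (5*p + l)/3 = 3 + (l + 5*p)/3 = 3 + (l/3 + 5*p/3) = 3 + l/3 + 5*p/3)
R(C) = -18 + 24*C (R(C) = -6*(3 - 4*C) = -18 + 24*C)
(34 + R(U(0, 2)))² = (34 + (-18 + 24*(3 + (⅓)*2 + (5/3)*0)))² = (34 + (-18 + 24*(3 + ⅔ + 0)))² = (34 + (-18 + 24*(11/3)))² = (34 + (-18 + 88))² = (34 + 70)² = 104² = 10816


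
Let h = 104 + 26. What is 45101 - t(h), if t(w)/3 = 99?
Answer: 44804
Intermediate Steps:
h = 130
t(w) = 297 (t(w) = 3*99 = 297)
45101 - t(h) = 45101 - 1*297 = 45101 - 297 = 44804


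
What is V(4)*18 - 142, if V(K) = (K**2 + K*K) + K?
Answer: 506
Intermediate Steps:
V(K) = K + 2*K**2 (V(K) = (K**2 + K**2) + K = 2*K**2 + K = K + 2*K**2)
V(4)*18 - 142 = (4*(1 + 2*4))*18 - 142 = (4*(1 + 8))*18 - 142 = (4*9)*18 - 142 = 36*18 - 142 = 648 - 142 = 506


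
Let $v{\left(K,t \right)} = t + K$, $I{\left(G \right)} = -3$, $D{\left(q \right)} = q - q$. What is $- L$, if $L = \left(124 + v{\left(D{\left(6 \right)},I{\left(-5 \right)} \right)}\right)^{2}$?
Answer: $-14641$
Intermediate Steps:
$D{\left(q \right)} = 0$
$v{\left(K,t \right)} = K + t$
$L = 14641$ ($L = \left(124 + \left(0 - 3\right)\right)^{2} = \left(124 - 3\right)^{2} = 121^{2} = 14641$)
$- L = \left(-1\right) 14641 = -14641$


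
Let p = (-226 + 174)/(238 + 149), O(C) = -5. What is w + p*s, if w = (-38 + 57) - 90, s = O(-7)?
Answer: -27217/387 ≈ -70.328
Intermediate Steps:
s = -5
p = -52/387 ≈ -0.13437
w = -71 (w = 19 - 90 = -71)
w + p*s = -71 - 52/387*(-5) = -71 + 260/387 = -27217/387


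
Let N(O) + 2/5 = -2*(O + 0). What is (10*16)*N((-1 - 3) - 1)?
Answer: 1536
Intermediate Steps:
N(O) = -⅖ - 2*O (N(O) = -⅖ - 2*(O + 0) = -⅖ - 2*O)
(10*16)*N((-1 - 3) - 1) = (10*16)*(-⅖ - 2*((-1 - 3) - 1)) = 160*(-⅖ - 2*(-4 - 1)) = 160*(-⅖ - 2*(-5)) = 160*(-⅖ + 10) = 160*(48/5) = 1536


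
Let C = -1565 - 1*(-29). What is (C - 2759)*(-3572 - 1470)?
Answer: 21655390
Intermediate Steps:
C = -1536 (C = -1565 + 29 = -1536)
(C - 2759)*(-3572 - 1470) = (-1536 - 2759)*(-3572 - 1470) = -4295*(-5042) = 21655390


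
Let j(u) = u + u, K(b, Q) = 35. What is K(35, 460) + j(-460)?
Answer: -885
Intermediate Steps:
j(u) = 2*u
K(35, 460) + j(-460) = 35 + 2*(-460) = 35 - 920 = -885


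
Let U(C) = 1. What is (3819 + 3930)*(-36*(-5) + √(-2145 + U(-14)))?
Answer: 1394820 + 30996*I*√134 ≈ 1.3948e+6 + 3.588e+5*I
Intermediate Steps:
(3819 + 3930)*(-36*(-5) + √(-2145 + U(-14))) = (3819 + 3930)*(-36*(-5) + √(-2145 + 1)) = 7749*(180 + √(-2144)) = 7749*(180 + 4*I*√134) = 1394820 + 30996*I*√134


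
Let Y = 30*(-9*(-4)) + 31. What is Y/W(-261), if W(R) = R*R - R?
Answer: 1111/68382 ≈ 0.016247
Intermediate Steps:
W(R) = R² - R
Y = 1111 (Y = 30*36 + 31 = 1080 + 31 = 1111)
Y/W(-261) = 1111/((-261*(-1 - 261))) = 1111/((-261*(-262))) = 1111/68382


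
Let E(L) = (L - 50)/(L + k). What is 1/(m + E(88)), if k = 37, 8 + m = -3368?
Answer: -125/421962 ≈ -0.00029624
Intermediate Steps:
m = -3376 (m = -8 - 3368 = -3376)
E(L) = (-50 + L)/(37 + L) (E(L) = (L - 50)/(L + 37) = (-50 + L)/(37 + L))
1/(m + E(88)) = 1/(-3376 + (-50 + 88)/(37 + 88)) = 1/(-3376 + 38/125) = 1/(-421962/125) = -125/421962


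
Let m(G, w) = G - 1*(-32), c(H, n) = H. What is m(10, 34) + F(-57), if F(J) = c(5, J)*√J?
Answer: 42 + 5*I*√57 ≈ 42.0 + 37.749*I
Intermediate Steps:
m(G, w) = 32 + G (m(G, w) = G + 32 = 32 + G)
F(J) = 5*√J
m(10, 34) + F(-57) = (32 + 10) + 5*√(-57) = 42 + 5*(I*√57) = 42 + 5*I*√57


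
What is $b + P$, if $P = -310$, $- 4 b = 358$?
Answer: $- \frac{799}{2} \approx -399.5$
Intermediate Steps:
$b = - \frac{179}{2}$ ($b = \left(- \frac{1}{4}\right) 358 = - \frac{179}{2} \approx -89.5$)
$b + P = - \frac{179}{2} - 310 = - \frac{799}{2}$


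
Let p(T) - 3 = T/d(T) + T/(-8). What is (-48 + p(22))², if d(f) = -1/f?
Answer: 4524129/16 ≈ 2.8276e+5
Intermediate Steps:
p(T) = 3 - T² - T/8 (p(T) = 3 + (T/((-1/T)) + T/(-8)) = 3 + (T*(-T) + T*(-⅛)) = 3 + (-T² - T/8) = 3 - T² - T/8)
(-48 + p(22))² = (-48 + (3 - 1*22² - ⅛*22))² = (-48 + (3 - 1*484 - 11/4))² = (-48 + (3 - 484 - 11/4))² = (-48 - 1935/4)² = (-2127/4)² = 4524129/16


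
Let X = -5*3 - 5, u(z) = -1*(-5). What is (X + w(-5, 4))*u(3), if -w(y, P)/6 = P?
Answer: -220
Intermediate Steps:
u(z) = 5
w(y, P) = -6*P
X = -20 (X = -15 - 5 = -20)
(X + w(-5, 4))*u(3) = (-20 - 6*4)*5 = (-20 - 24)*5 = -44*5 = -220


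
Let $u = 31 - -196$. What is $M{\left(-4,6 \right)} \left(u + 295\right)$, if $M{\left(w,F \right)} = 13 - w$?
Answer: $8874$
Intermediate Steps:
$u = 227$ ($u = 31 + 196 = 227$)
$M{\left(-4,6 \right)} \left(u + 295\right) = \left(13 - -4\right) \left(227 + 295\right) = \left(13 + 4\right) 522 = 17 \cdot 522 = 8874$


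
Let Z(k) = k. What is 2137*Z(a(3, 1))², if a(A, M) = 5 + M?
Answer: 76932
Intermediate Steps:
2137*Z(a(3, 1))² = 2137*(5 + 1)² = 2137*6² = 2137*36 = 76932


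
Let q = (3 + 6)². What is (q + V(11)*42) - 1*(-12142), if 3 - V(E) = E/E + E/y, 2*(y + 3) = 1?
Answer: 62459/5 ≈ 12492.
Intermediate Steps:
y = -5/2 (y = -3 + (½)*1 = -3 + ½ = -5/2 ≈ -2.5000)
V(E) = 2 + 2*E/5 (V(E) = 3 - (E/E + E/(-5/2)) = 3 - (1 + E*(-⅖)) = 3 - (1 - 2*E/5) = 3 + (-1 + 2*E/5) = 2 + 2*E/5)
q = 81 (q = 9² = 81)
(q + V(11)*42) - 1*(-12142) = (81 + (2 + (⅖)*11)*42) - 1*(-12142) = (81 + (2 + 22/5)*42) + 12142 = (81 + (32/5)*42) + 12142 = (81 + 1344/5) + 12142 = 1749/5 + 12142 = 62459/5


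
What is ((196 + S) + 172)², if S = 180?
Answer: 300304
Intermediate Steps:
((196 + S) + 172)² = ((196 + 180) + 172)² = (376 + 172)² = 548² = 300304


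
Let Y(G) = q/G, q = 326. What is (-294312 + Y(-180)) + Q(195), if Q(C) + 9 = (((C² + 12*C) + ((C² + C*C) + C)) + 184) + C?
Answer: -15960043/90 ≈ -1.7733e+5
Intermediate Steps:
Y(G) = 326/G
Q(C) = 175 + 3*C² + 14*C (Q(C) = -9 + ((((C² + 12*C) + ((C² + C*C) + C)) + 184) + C) = -9 + ((((C² + 12*C) + ((C² + C²) + C)) + 184) + C) = -9 + ((((C² + 12*C) + (2*C² + C)) + 184) + C) = -9 + ((((C² + 12*C) + (C + 2*C²)) + 184) + C) = -9 + (((3*C² + 13*C) + 184) + C) = -9 + ((184 + 3*C² + 13*C) + C) = -9 + (184 + 3*C² + 14*C) = 175 + 3*C² + 14*C)
(-294312 + Y(-180)) + Q(195) = (-294312 + 326/(-180)) + (175 + 3*195² + 14*195) = (-294312 + 326*(-1/180)) + (175 + 3*38025 + 2730) = (-294312 - 163/90) + (175 + 114075 + 2730) = -26488243/90 + 116980 = -15960043/90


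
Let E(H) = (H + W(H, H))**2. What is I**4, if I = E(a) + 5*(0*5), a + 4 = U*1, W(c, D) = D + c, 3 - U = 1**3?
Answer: 1679616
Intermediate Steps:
U = 2 (U = 3 - 1*1**3 = 3 - 1*1 = 3 - 1 = 2)
a = -2 (a = -4 + 2*1 = -4 + 2 = -2)
E(H) = 9*H**2 (E(H) = (H + (H + H))**2 = (H + 2*H)**2 = (3*H)**2 = 9*H**2)
I = 36 (I = 9*(-2)**2 + 5*(0*5) = 9*4 + 5*0 = 36 + 0 = 36)
I**4 = 36**4 = 1679616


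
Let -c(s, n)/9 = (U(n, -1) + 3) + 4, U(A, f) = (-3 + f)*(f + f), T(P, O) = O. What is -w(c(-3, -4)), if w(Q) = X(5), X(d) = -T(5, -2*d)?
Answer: -10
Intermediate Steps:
X(d) = 2*d (X(d) = -(-2)*d = 2*d)
U(A, f) = 2*f*(-3 + f) (U(A, f) = (-3 + f)*(2*f) = 2*f*(-3 + f))
c(s, n) = -135 (c(s, n) = -9*((2*(-1)*(-3 - 1) + 3) + 4) = -9*((2*(-1)*(-4) + 3) + 4) = -9*((8 + 3) + 4) = -9*(11 + 4) = -9*15 = -135)
w(Q) = 10 (w(Q) = 2*5 = 10)
-w(c(-3, -4)) = -1*10 = -10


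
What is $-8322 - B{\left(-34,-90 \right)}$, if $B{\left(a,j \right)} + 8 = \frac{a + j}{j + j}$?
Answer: $- \frac{374161}{45} \approx -8314.7$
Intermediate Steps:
$B{\left(a,j \right)} = -8 + \frac{a + j}{2 j}$ ($B{\left(a,j \right)} = -8 + \frac{a + j}{j + j} = -8 + \frac{a + j}{2 j}$)
$-8322 - B{\left(-34,-90 \right)} = -8322 - \frac{-34 - -1350}{2 \left(-90\right)} = -8322 - \frac{1}{2} \left(- \frac{1}{90}\right) \left(-34 + 1350\right) = -8322 - \frac{1}{2} \left(- \frac{1}{90}\right) 1316 = -8322 - - \frac{329}{45} = -8322 + \frac{329}{45} = - \frac{374161}{45}$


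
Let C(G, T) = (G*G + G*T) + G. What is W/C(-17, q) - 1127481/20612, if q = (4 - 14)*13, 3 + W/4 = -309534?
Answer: -14159557209/25579492 ≈ -553.55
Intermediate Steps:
W = -1238148 (W = -12 + 4*(-309534) = -12 - 1238136 = -1238148)
q = -130 (q = -10*13 = -130)
C(G, T) = G + G² + G*T (C(G, T) = (G² + G*T) + G = G + G² + G*T)
W/C(-17, q) - 1127481/20612 = -1238148*(-1/(17*(1 - 17 - 130))) - 1127481/20612 = -1238148/((-17*(-146))) - 1127481*1/20612 = -1238148/2482 - 1127481/20612 = -1238148*1/2482 - 1127481/20612 = -619074/1241 - 1127481/20612 = -14159557209/25579492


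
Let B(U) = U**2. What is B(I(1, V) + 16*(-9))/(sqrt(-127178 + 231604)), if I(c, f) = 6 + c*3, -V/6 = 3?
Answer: 18225*sqrt(104426)/104426 ≈ 56.398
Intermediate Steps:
V = -18 (V = -6*3 = -18)
I(c, f) = 6 + 3*c
B(I(1, V) + 16*(-9))/(sqrt(-127178 + 231604)) = ((6 + 3*1) + 16*(-9))**2/(sqrt(-127178 + 231604)) = ((6 + 3) - 144)**2/(sqrt(104426)) = (9 - 144)**2*(sqrt(104426)/104426) = (-135)**2*(sqrt(104426)/104426) = 18225*(sqrt(104426)/104426) = 18225*sqrt(104426)/104426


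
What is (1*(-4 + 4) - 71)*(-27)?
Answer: 1917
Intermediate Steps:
(1*(-4 + 4) - 71)*(-27) = (1*0 - 71)*(-27) = (0 - 71)*(-27) = -71*(-27) = 1917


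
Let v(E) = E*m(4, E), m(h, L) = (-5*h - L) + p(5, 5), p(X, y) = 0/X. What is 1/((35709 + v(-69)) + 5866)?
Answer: 1/38194 ≈ 2.6182e-5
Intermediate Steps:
p(X, y) = 0
m(h, L) = -L - 5*h (m(h, L) = (-5*h - L) + 0 = (-L - 5*h) + 0 = -L - 5*h)
v(E) = E*(-20 - E) (v(E) = E*(-E - 5*4) = E*(-E - 20) = E*(-20 - E))
1/((35709 + v(-69)) + 5866) = 1/((35709 - 1*(-69)*(20 - 69)) + 5866) = 1/((35709 - 1*(-69)*(-49)) + 5866) = 1/((35709 - 3381) + 5866) = 1/(32328 + 5866) = 1/38194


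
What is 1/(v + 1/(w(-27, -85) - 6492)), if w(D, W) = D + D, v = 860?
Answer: 6546/5629559 ≈ 0.0011628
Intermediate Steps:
w(D, W) = 2*D
1/(v + 1/(w(-27, -85) - 6492)) = 1/(860 + 1/(2*(-27) - 6492)) = 1/(860 + 1/(-54 - 6492)) = 1/(860 + 1/(-6546)) = 1/(860 - 1/6546) = 1/(5629559/6546) = 6546/5629559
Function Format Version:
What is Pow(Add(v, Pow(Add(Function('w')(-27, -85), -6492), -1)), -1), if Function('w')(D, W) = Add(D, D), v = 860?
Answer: Rational(6546, 5629559) ≈ 0.0011628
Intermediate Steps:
Function('w')(D, W) = Mul(2, D)
Pow(Add(v, Pow(Add(Function('w')(-27, -85), -6492), -1)), -1) = Pow(Add(860, Pow(Add(Mul(2, -27), -6492), -1)), -1) = Pow(Add(860, Pow(Add(-54, -6492), -1)), -1) = Pow(Add(860, Pow(-6546, -1)), -1) = Pow(Add(860, Rational(-1, 6546)), -1) = Pow(Rational(5629559, 6546), -1) = Rational(6546, 5629559)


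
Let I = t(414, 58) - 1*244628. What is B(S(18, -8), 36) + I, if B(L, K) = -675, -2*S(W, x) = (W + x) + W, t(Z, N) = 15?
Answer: -245288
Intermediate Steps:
S(W, x) = -W - x/2 (S(W, x) = -((W + x) + W)/2 = -(x + 2*W)/2 = -W - x/2)
I = -244613 (I = 15 - 1*244628 = 15 - 244628 = -244613)
B(S(18, -8), 36) + I = -675 - 244613 = -245288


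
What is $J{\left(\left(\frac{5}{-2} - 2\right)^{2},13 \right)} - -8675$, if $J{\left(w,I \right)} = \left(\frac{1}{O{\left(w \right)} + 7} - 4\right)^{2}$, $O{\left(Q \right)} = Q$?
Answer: $\frac{103254299}{11881} \approx 8690.7$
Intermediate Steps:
$J{\left(w,I \right)} = \left(-4 + \frac{1}{7 + w}\right)^{2}$ ($J{\left(w,I \right)} = \left(\frac{1}{w + 7} - 4\right)^{2} = \left(\frac{1}{7 + w} - 4\right)^{2} = \left(-4 + \frac{1}{7 + w}\right)^{2}$)
$J{\left(\left(\frac{5}{-2} - 2\right)^{2},13 \right)} - -8675 = \frac{\left(27 + 4 \left(\frac{5}{-2} - 2\right)^{2}\right)^{2}}{\left(7 + \left(\frac{5}{-2} - 2\right)^{2}\right)^{2}} - -8675 = \frac{\left(27 + 4 \left(5 \left(- \frac{1}{2}\right) - 2\right)^{2}\right)^{2}}{\left(7 + \left(5 \left(- \frac{1}{2}\right) - 2\right)^{2}\right)^{2}} + 8675 = \frac{\left(27 + 4 \left(- \frac{5}{2} - 2\right)^{2}\right)^{2}}{\left(7 + \left(- \frac{5}{2} - 2\right)^{2}\right)^{2}} + 8675 = \frac{\left(27 + 4 \left(- \frac{9}{2}\right)^{2}\right)^{2}}{\left(7 + \left(- \frac{9}{2}\right)^{2}\right)^{2}} + 8675 = \frac{\left(27 + 4 \cdot \frac{81}{4}\right)^{2}}{\left(7 + \frac{81}{4}\right)^{2}} + 8675 = \frac{\left(27 + 81\right)^{2}}{\frac{11881}{16}} + 8675 = \frac{16 \cdot 108^{2}}{11881} + 8675 = \frac{16}{11881} \cdot 11664 + 8675 = \frac{186624}{11881} + 8675 = \frac{103254299}{11881}$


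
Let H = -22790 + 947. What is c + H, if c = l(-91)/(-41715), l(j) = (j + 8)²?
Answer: -911187634/41715 ≈ -21843.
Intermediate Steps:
l(j) = (8 + j)²
H = -21843
c = -6889/41715 (c = (8 - 91)²/(-41715) = (-83)²*(-1/41715) = 6889*(-1/41715) = -6889/41715 ≈ -0.16514)
c + H = -6889/41715 - 21843 = -911187634/41715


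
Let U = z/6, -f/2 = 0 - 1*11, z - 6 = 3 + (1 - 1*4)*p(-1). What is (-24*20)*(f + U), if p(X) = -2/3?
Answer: -11440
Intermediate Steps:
p(X) = -⅔ (p(X) = -2*⅓ = -⅔)
z = 11 (z = 6 + (3 + (1 - 1*4)*(-⅔)) = 6 + (3 + (1 - 4)*(-⅔)) = 6 + (3 - 3*(-⅔)) = 6 + (3 + 2) = 6 + 5 = 11)
f = 22 (f = -2*(0 - 1*11) = -2*(0 - 11) = -2*(-11) = 22)
U = 11/6 ≈ 1.8333
(-24*20)*(f + U) = (-24*20)*(22 + 11/6) = -480*143/6 = -11440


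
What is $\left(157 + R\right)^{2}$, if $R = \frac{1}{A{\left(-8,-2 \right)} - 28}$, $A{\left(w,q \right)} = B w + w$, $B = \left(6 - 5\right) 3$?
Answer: $\frac{88717561}{3600} \approx 24644.0$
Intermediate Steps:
$B = 3$ ($B = 1 \cdot 3 = 3$)
$A{\left(w,q \right)} = 4 w$ ($A{\left(w,q \right)} = 3 w + w = 4 w$)
$R = - \frac{1}{60}$ ($R = \frac{1}{4 \left(-8\right) - 28} = \frac{1}{-32 - 28} = \frac{1}{-60} = - \frac{1}{60} \approx -0.016667$)
$\left(157 + R\right)^{2} = \left(157 - \frac{1}{60}\right)^{2} = \left(\frac{9419}{60}\right)^{2} = \frac{88717561}{3600}$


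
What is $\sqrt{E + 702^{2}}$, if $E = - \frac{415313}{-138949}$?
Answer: $\frac{\sqrt{9514538097997241}}{138949} \approx 702.0$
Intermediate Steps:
$E = \frac{415313}{138949}$ ($E = \left(-415313\right) \left(- \frac{1}{138949}\right) = \frac{415313}{138949} \approx 2.989$)
$\sqrt{E + 702^{2}} = \sqrt{\frac{415313}{138949} + 702^{2}} = \sqrt{\frac{415313}{138949} + 492804} = \sqrt{\frac{68475038309}{138949}} = \frac{\sqrt{9514538097997241}}{138949}$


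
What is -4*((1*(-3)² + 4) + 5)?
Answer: -72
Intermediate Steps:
-4*((1*(-3)² + 4) + 5) = -4*((1*9 + 4) + 5) = -4*((9 + 4) + 5) = -4*(13 + 5) = -4*18 = -72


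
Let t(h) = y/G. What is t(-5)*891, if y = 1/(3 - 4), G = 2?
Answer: -891/2 ≈ -445.50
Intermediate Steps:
y = -1 (y = 1/(-1) = -1)
t(h) = -½ (t(h) = -1/2 = -1*½ = -½)
t(-5)*891 = -½*891 = -891/2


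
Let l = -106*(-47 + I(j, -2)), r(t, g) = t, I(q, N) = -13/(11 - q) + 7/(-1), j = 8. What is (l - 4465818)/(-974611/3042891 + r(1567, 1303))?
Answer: -6785091095244/2383617793 ≈ -2846.6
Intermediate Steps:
I(q, N) = -7 - 13/(11 - q) (I(q, N) = -13/(11 - q) + 7*(-1) = -13/(11 - q) - 7 = -7 - 13/(11 - q))
l = 18550/3 (l = -106*(-47 + (90 - 7*8)/(-11 + 8)) = -106*(-47 + (90 - 56)/(-3)) = -106*(-47 - 1/3*34) = -106*(-47 - 34/3) = -106*(-175/3) = 18550/3 ≈ 6183.3)
(l - 4465818)/(-974611/3042891 + r(1567, 1303)) = (18550/3 - 4465818)/(-974611/3042891 + 1567) = -13378904/(3*(-974611*1/3042891 + 1567)) = -13378904/(3*(-974611/3042891 + 1567)) = -13378904/(3*4767235586/3042891) = -13378904/3*3042891/4767235586 = -6785091095244/2383617793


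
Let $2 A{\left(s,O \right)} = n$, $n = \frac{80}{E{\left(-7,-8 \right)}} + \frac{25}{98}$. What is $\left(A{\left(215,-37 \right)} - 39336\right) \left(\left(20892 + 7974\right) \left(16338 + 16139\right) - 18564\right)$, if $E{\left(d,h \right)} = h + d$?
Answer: $- \frac{3614083781511933}{98} \approx -3.6878 \cdot 10^{13}$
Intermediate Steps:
$E{\left(d,h \right)} = d + h$
$n = - \frac{1493}{294}$ ($n = \frac{80}{-7 - 8} + \frac{25}{98} = \frac{80}{-15} + 25 \cdot \frac{1}{98} = 80 \left(- \frac{1}{15}\right) + \frac{25}{98} = - \frac{16}{3} + \frac{25}{98} = - \frac{1493}{294} \approx -5.0782$)
$A{\left(s,O \right)} = - \frac{1493}{588}$ ($A{\left(s,O \right)} = \frac{1}{2} \left(- \frac{1493}{294}\right) = - \frac{1493}{588}$)
$\left(A{\left(215,-37 \right)} - 39336\right) \left(\left(20892 + 7974\right) \left(16338 + 16139\right) - 18564\right) = \left(- \frac{1493}{588} - 39336\right) \left(\left(20892 + 7974\right) \left(16338 + 16139\right) - 18564\right) = - \frac{23131061 \left(28866 \cdot 32477 - 18564\right)}{588} = - \frac{23131061 \left(937481082 - 18564\right)}{588} = \left(- \frac{23131061}{588}\right) 937462518 = - \frac{3614083781511933}{98}$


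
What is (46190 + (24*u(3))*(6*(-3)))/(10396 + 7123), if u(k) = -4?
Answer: 47918/17519 ≈ 2.7352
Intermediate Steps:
(46190 + (24*u(3))*(6*(-3)))/(10396 + 7123) = (46190 + (24*(-4))*(6*(-3)))/(10396 + 7123) = (46190 - 96*(-18))/17519 = (46190 + 1728)*(1/17519) = 47918*(1/17519) = 47918/17519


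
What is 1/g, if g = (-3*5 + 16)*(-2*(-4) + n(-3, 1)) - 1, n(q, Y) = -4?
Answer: 1/3 ≈ 0.33333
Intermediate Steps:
g = 3 (g = (-3*5 + 16)*(-2*(-4) - 4) - 1 = (-15 + 16)*(8 - 4) - 1 = 1*4 - 1 = 4 - 1 = 3)
1/g = 1/3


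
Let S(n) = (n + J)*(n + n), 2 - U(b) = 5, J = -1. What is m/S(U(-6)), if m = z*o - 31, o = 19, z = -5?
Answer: -21/4 ≈ -5.2500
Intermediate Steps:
U(b) = -3 (U(b) = 2 - 1*5 = 2 - 5 = -3)
m = -126 (m = -5*19 - 31 = -95 - 31 = -126)
S(n) = 2*n*(-1 + n) (S(n) = (n - 1)*(n + n) = (-1 + n)*(2*n) = 2*n*(-1 + n))
m/S(U(-6)) = -126*(-1/(6*(-1 - 3))) = -126/(2*(-3)*(-4)) = -126/24 = -126*1/24 = -21/4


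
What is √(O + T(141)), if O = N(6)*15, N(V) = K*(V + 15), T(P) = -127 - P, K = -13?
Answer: I*√4363 ≈ 66.053*I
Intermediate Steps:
N(V) = -195 - 13*V (N(V) = -13*(V + 15) = -13*(15 + V) = -195 - 13*V)
O = -4095 (O = (-195 - 13*6)*15 = (-195 - 78)*15 = -273*15 = -4095)
√(O + T(141)) = √(-4095 + (-127 - 1*141)) = √(-4095 + (-127 - 141)) = √(-4095 - 268) = √(-4363) = I*√4363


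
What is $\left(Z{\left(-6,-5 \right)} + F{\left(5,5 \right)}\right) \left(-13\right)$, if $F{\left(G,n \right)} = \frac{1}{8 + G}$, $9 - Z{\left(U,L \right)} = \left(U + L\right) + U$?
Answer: $-339$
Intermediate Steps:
$Z{\left(U,L \right)} = 9 - L - 2 U$ ($Z{\left(U,L \right)} = 9 - \left(\left(U + L\right) + U\right) = 9 - \left(\left(L + U\right) + U\right) = 9 - \left(L + 2 U\right) = 9 - L - 2 U$)
$\left(Z{\left(-6,-5 \right)} + F{\left(5,5 \right)}\right) \left(-13\right) = \left(\left(9 - -5 - -12\right) + \frac{1}{8 + 5}\right) \left(-13\right) = \left(\left(9 + 5 + 12\right) + \frac{1}{13}\right) \left(-13\right) = \left(26 + \frac{1}{13}\right) \left(-13\right) = \frac{339}{13} \left(-13\right) = -339$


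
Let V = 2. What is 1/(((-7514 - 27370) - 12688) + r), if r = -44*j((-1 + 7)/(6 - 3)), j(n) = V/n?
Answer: -1/47616 ≈ -2.1001e-5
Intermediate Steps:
j(n) = 2/n
r = -44 (r = -88/((-1 + 7)/(6 - 3)) = -88/(6/3) = -88/(6*(⅓)) = -88/2 = -44*1 = -44)
1/(((-7514 - 27370) - 12688) + r) = 1/(((-7514 - 27370) - 12688) - 44) = 1/((-34884 - 12688) - 44) = 1/(-47572 - 44) = 1/(-47616) = -1/47616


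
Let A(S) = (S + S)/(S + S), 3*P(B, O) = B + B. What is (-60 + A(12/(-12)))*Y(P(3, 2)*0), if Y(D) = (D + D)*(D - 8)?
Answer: 0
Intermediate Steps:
P(B, O) = 2*B/3 (P(B, O) = (B + B)/3 = (2*B)/3 = 2*B/3)
A(S) = 1 (A(S) = (2*S)/((2*S)) = (2*S)*(1/(2*S)) = 1)
Y(D) = 2*D*(-8 + D) (Y(D) = (2*D)*(-8 + D) = 2*D*(-8 + D))
(-60 + A(12/(-12)))*Y(P(3, 2)*0) = (-60 + 1)*(2*(((⅔)*3)*0)*(-8 + ((⅔)*3)*0)) = -118*2*0*(-8 + 2*0) = -118*0*(-8 + 0) = -118*0*(-8) = -59*0 = 0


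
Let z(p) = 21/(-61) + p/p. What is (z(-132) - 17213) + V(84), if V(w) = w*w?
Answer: -619537/61 ≈ -10156.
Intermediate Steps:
V(w) = w²
z(p) = 40/61 (z(p) = 21*(-1/61) + 1 = -21/61 + 1 = 40/61)
(z(-132) - 17213) + V(84) = (40/61 - 17213) + 84² = -1049953/61 + 7056 = -619537/61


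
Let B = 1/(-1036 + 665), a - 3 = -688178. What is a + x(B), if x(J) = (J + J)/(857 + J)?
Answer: -109401244276/158973 ≈ -6.8818e+5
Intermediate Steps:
a = -688175 (a = 3 - 688178 = -688175)
B = -1/371 (B = 1/(-371) = -1/371 ≈ -0.0026954)
x(J) = 2*J/(857 + J) (x(J) = (2*J)/(857 + J) = 2*J/(857 + J))
a + x(B) = -688175 + 2*(-1/371)/(857 - 1/371) = -688175 + 2*(-1/371)/(317946/371) = -688175 + 2*(-1/371)*(371/317946) = -688175 - 1/158973 = -109401244276/158973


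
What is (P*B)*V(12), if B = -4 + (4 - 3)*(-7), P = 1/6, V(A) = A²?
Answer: -264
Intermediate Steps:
P = ⅙ ≈ 0.16667
B = -11 (B = -4 + 1*(-7) = -4 - 7 = -11)
(P*B)*V(12) = ((⅙)*(-11))*12² = -11/6*144 = -264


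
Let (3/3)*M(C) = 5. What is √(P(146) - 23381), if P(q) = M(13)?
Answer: 4*I*√1461 ≈ 152.89*I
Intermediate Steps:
M(C) = 5
P(q) = 5
√(P(146) - 23381) = √(5 - 23381) = √(-23376) = 4*I*√1461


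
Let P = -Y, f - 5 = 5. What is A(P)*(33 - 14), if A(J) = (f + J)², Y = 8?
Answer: 76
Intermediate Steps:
f = 10 (f = 5 + 5 = 10)
P = -8 (P = -1*8 = -8)
A(J) = (10 + J)²
A(P)*(33 - 14) = (10 - 8)²*(33 - 14) = 2²*19 = 4*19 = 76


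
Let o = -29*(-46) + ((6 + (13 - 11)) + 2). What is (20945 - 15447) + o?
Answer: 6842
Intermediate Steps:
o = 1344 (o = 1334 + ((6 + 2) + 2) = 1334 + (8 + 2) = 1334 + 10 = 1344)
(20945 - 15447) + o = (20945 - 15447) + 1344 = 5498 + 1344 = 6842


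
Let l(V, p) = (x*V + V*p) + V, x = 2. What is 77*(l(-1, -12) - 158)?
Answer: -11473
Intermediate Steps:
l(V, p) = 3*V + V*p (l(V, p) = (2*V + V*p) + V = 3*V + V*p)
77*(l(-1, -12) - 158) = 77*(-(3 - 12) - 158) = 77*(-1*(-9) - 158) = 77*(9 - 158) = 77*(-149) = -11473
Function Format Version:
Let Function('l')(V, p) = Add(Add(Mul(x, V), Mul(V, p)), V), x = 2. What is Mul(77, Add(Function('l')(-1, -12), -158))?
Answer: -11473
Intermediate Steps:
Function('l')(V, p) = Add(Mul(3, V), Mul(V, p)) (Function('l')(V, p) = Add(Add(Mul(2, V), Mul(V, p)), V) = Add(Mul(3, V), Mul(V, p)))
Mul(77, Add(Function('l')(-1, -12), -158)) = Mul(77, Add(Mul(-1, Add(3, -12)), -158)) = Mul(77, Add(Mul(-1, -9), -158)) = Mul(77, Add(9, -158)) = Mul(77, -149) = -11473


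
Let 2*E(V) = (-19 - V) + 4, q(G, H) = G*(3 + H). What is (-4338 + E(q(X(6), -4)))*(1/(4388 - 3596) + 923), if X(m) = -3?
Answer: -353081211/88 ≈ -4.0123e+6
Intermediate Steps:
E(V) = -15/2 - V/2 (E(V) = ((-19 - V) + 4)/2 = (-15 - V)/2 = -15/2 - V/2)
(-4338 + E(q(X(6), -4)))*(1/(4388 - 3596) + 923) = (-4338 + (-15/2 - (-3)*(3 - 4)/2))*(1/(4388 - 3596) + 923) = (-4338 + (-15/2 - (-3)*(-1)/2))*(1/792 + 923) = (-4338 + (-15/2 - ½*3))*(1/792 + 923) = (-4338 + (-15/2 - 3/2))*(731017/792) = (-4338 - 9)*(731017/792) = -4347*731017/792 = -353081211/88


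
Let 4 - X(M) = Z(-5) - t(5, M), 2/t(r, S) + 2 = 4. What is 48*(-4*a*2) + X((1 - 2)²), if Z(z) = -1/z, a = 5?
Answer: -9576/5 ≈ -1915.2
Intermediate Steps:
t(r, S) = 1 (t(r, S) = 2/(-2 + 4) = 2/2 = 2*(½) = 1)
X(M) = 24/5 (X(M) = 4 - (-1/(-5) - 1*1) = 4 - (-1*(-⅕) - 1) = 4 - (⅕ - 1) = 4 - 1*(-⅘) = 4 + ⅘ = 24/5)
48*(-4*a*2) + X((1 - 2)²) = 48*(-4*5*2) + 24/5 = 48*(-20*2) + 24/5 = 48*(-40) + 24/5 = -1920 + 24/5 = -9576/5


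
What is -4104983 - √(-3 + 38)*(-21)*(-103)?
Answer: -4104983 - 2163*√35 ≈ -4.1178e+6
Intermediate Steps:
-4104983 - √(-3 + 38)*(-21)*(-103) = -4104983 - √35*(-21)*(-103) = -4104983 - (-21*√35)*(-103) = -4104983 - 2163*√35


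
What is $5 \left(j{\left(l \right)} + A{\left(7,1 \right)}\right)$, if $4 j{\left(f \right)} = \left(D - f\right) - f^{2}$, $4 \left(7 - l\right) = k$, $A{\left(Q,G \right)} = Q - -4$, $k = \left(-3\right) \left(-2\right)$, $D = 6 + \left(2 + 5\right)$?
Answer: $\frac{425}{16} \approx 26.563$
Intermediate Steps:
$D = 13$ ($D = 6 + 7 = 13$)
$k = 6$
$A{\left(Q,G \right)} = 4 + Q$ ($A{\left(Q,G \right)} = Q + 4 = 4 + Q$)
$l = \frac{11}{2}$ ($l = 7 - \frac{3}{2} = \frac{11}{2} \approx 5.5$)
$j{\left(f \right)} = \frac{13}{4} - \frac{f}{4} - \frac{f^{2}}{4}$ ($j{\left(f \right)} = \frac{\left(13 - f\right) - f^{2}}{4} = \frac{13 - f - f^{2}}{4} = \frac{13}{4} - \frac{f}{4} - \frac{f^{2}}{4}$)
$5 \left(j{\left(l \right)} + A{\left(7,1 \right)}\right) = 5 \left(\left(\frac{13}{4} - \frac{11}{8} - \frac{\left(\frac{11}{2}\right)^{2}}{4}\right) + \left(4 + 7\right)\right) = 5 \left(\left(\frac{13}{4} - \frac{11}{8} - \frac{121}{16}\right) + 11\right) = 5 \left(- \frac{91}{16} + 11\right) = 5 \cdot \frac{85}{16} = \frac{425}{16}$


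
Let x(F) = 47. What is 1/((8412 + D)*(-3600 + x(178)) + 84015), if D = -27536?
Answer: 1/68031587 ≈ 1.4699e-8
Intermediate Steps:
1/((8412 + D)*(-3600 + x(178)) + 84015) = 1/((8412 - 27536)*(-3600 + 47) + 84015) = 1/(-19124*(-3553) + 84015) = 1/(67947572 + 84015) = 1/68031587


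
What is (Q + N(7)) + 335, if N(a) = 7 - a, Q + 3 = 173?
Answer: 505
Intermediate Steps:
Q = 170 (Q = -3 + 173 = 170)
(Q + N(7)) + 335 = (170 + (7 - 1*7)) + 335 = (170 + (7 - 7)) + 335 = (170 + 0) + 335 = 170 + 335 = 505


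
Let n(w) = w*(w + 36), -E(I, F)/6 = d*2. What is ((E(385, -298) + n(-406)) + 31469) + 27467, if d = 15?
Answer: 208976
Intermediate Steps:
E(I, F) = -180 (E(I, F) = -90*2 = -6*30 = -180)
n(w) = w*(36 + w)
((E(385, -298) + n(-406)) + 31469) + 27467 = ((-180 - 406*(36 - 406)) + 31469) + 27467 = ((-180 - 406*(-370)) + 31469) + 27467 = ((-180 + 150220) + 31469) + 27467 = (150040 + 31469) + 27467 = 181509 + 27467 = 208976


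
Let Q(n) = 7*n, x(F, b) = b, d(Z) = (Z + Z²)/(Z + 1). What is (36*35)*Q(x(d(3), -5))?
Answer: -44100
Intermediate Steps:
d(Z) = (Z + Z²)/(1 + Z)
(36*35)*Q(x(d(3), -5)) = (36*35)*(7*(-5)) = 1260*(-35) = -44100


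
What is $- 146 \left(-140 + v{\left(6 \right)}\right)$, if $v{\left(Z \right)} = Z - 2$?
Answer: $19856$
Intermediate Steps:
$v{\left(Z \right)} = -2 + Z$ ($v{\left(Z \right)} = Z - 2 = -2 + Z$)
$- 146 \left(-140 + v{\left(6 \right)}\right) = - 146 \left(-140 + \left(-2 + 6\right)\right) = - 146 \left(-140 + 4\right) = \left(-146\right) \left(-136\right) = 19856$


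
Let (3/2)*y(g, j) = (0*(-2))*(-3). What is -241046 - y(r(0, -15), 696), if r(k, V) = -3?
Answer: -241046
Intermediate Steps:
y(g, j) = 0 (y(g, j) = 2*((0*(-2))*(-3))/3 = 2*(0*(-3))/3 = (2/3)*0 = 0)
-241046 - y(r(0, -15), 696) = -241046 - 1*0 = -241046 + 0 = -241046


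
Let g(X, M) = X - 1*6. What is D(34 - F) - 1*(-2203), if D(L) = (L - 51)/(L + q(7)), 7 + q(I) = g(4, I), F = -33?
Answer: 63895/29 ≈ 2203.3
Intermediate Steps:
g(X, M) = -6 + X (g(X, M) = X - 6 = -6 + X)
q(I) = -9 (q(I) = -7 + (-6 + 4) = -7 - 2 = -9)
D(L) = (-51 + L)/(-9 + L) (D(L) = (L - 51)/(L - 9) = (-51 + L)/(-9 + L))
D(34 - F) - 1*(-2203) = (-51 + (34 - 1*(-33)))/(-9 + (34 - 1*(-33))) - 1*(-2203) = (-51 + (34 + 33))/(-9 + (34 + 33)) + 2203 = (-51 + 67)/(-9 + 67) + 2203 = 16/58 + 2203 = (1/58)*16 + 2203 = 8/29 + 2203 = 63895/29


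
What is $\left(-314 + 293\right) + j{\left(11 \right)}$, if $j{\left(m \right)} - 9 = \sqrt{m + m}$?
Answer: $-12 + \sqrt{22} \approx -7.3096$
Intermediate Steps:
$j{\left(m \right)} = 9 + \sqrt{2} \sqrt{m}$ ($j{\left(m \right)} = 9 + \sqrt{m + m} = 9 + \sqrt{2 m} = 9 + \sqrt{2} \sqrt{m}$)
$\left(-314 + 293\right) + j{\left(11 \right)} = \left(-314 + 293\right) + \left(9 + \sqrt{2} \sqrt{11}\right) = -21 + \left(9 + \sqrt{22}\right) = -12 + \sqrt{22}$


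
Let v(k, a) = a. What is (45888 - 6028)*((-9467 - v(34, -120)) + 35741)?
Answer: 1052064840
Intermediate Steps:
(45888 - 6028)*((-9467 - v(34, -120)) + 35741) = (45888 - 6028)*((-9467 - 1*(-120)) + 35741) = 39860*((-9467 + 120) + 35741) = 39860*(-9347 + 35741) = 39860*26394 = 1052064840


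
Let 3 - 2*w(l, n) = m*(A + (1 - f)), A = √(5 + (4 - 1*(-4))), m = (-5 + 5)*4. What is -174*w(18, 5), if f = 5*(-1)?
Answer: -261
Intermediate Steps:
f = -5
m = 0 (m = 0*4 = 0)
A = √13 (A = √(5 + (4 + 4)) = √(5 + 8) = √13 ≈ 3.6056)
w(l, n) = 3/2 (w(l, n) = 3/2 - 0*(√13 + (1 - 1*(-5))) = 3/2 - 0*(√13 + (1 + 5)) = 3/2 - 0*(√13 + 6) = 3/2 - 0*(6 + √13) = 3/2 - ½*0 = 3/2 + 0 = 3/2)
-174*w(18, 5) = -174*3/2 = -261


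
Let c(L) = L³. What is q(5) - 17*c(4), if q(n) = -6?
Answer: -1094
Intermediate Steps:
q(5) - 17*c(4) = -6 - 17*4³ = -6 - 17*64 = -6 - 1088 = -1094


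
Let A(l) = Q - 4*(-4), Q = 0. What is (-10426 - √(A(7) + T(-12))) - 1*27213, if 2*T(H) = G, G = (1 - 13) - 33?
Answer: -37639 - I*√26/2 ≈ -37639.0 - 2.5495*I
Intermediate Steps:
A(l) = 16 (A(l) = 0 - 4*(-4) = 0 + 16 = 16)
G = -45 (G = -12 - 33 = -45)
T(H) = -45/2 (T(H) = (½)*(-45) = -45/2)
(-10426 - √(A(7) + T(-12))) - 1*27213 = (-10426 - √(16 - 45/2)) - 1*27213 = (-10426 - √(-13/2)) - 27213 = (-10426 - I*√26/2) - 27213 = -37639 - I*√26/2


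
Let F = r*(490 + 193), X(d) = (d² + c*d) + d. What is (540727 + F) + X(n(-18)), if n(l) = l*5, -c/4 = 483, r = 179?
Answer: 844874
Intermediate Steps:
c = -1932 (c = -4*483 = -1932)
n(l) = 5*l
X(d) = d² - 1931*d (X(d) = (d² - 1932*d) + d = d² - 1931*d)
F = 122257 (F = 179*(490 + 193) = 179*683 = 122257)
(540727 + F) + X(n(-18)) = (540727 + 122257) + (5*(-18))*(-1931 + 5*(-18)) = 662984 - 90*(-1931 - 90) = 662984 - 90*(-2021) = 662984 + 181890 = 844874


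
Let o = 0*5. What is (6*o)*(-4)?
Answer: 0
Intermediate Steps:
o = 0
(6*o)*(-4) = (6*0)*(-4) = 0*(-4) = 0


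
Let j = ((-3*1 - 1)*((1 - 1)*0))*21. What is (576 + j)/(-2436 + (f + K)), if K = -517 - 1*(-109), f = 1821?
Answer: -192/341 ≈ -0.56305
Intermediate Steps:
K = -408 (K = -517 + 109 = -408)
j = 0 (j = ((-3 - 1)*(0*0))*21 = -4*0*21 = 0*21 = 0)
(576 + j)/(-2436 + (f + K)) = (576 + 0)/(-2436 + (1821 - 408)) = 576/(-2436 + 1413) = 576/(-1023) = 576*(-1/1023) = -192/341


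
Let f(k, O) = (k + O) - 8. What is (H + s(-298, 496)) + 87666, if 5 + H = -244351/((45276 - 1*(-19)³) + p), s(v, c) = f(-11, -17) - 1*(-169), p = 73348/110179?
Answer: 504284246159493/5744255513 ≈ 87789.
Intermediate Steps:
f(k, O) = -8 + O + k (f(k, O) = (O + k) - 8 = -8 + O + k)
p = 73348/110179 (p = 73348*(1/110179) = 73348/110179 ≈ 0.66572)
s(v, c) = 133 (s(v, c) = (-8 - 17 - 11) - 1*(-169) = -36 + 169 = 133)
H = -55643626394/5744255513 (H = -5 - 244351/((45276 - 1*(-19)³) + 73348/110179) = -5 - 244351/((45276 - 1*(-6859)) + 73348/110179) = -5 - 244351/((45276 + 6859) + 73348/110179) = -5 - 244351/(52135 + 73348/110179) = -5 - 244351/5744255513/110179 = -5 - 244351*110179/5744255513 = -5 - 26922348829/5744255513 = -55643626394/5744255513 ≈ -9.6868)
(H + s(-298, 496)) + 87666 = (-55643626394/5744255513 + 133) + 87666 = 708342356835/5744255513 + 87666 = 504284246159493/5744255513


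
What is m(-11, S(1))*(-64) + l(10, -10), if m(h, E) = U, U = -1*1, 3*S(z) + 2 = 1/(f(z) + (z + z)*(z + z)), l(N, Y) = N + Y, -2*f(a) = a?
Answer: 64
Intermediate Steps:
f(a) = -a/2
S(z) = -2/3 + 1/(3*(4*z**2 - z/2)) (S(z) = -2/3 + 1/(3*(-z/2 + (z + z)*(z + z))) = -2/3 + 1/(3*(-z/2 + (2*z)*(2*z))) = -2/3 + 1/(3*(-z/2 + 4*z**2)) = -2/3 + 1/(3*(4*z**2 - z/2)))
U = -1
m(h, E) = -1
m(-11, S(1))*(-64) + l(10, -10) = -1*(-64) + (10 - 10) = 64 + 0 = 64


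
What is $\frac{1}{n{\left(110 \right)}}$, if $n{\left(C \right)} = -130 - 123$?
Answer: $- \frac{1}{253} \approx -0.0039526$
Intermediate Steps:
$n{\left(C \right)} = -253$
$\frac{1}{n{\left(110 \right)}} = \frac{1}{-253} = - \frac{1}{253}$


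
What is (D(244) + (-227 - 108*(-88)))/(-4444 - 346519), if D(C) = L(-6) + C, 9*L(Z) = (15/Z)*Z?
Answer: -28568/1052889 ≈ -0.027133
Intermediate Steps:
L(Z) = 5/3 (L(Z) = ((15/Z)*Z)/9 = (⅑)*15 = 5/3)
D(C) = 5/3 + C
(D(244) + (-227 - 108*(-88)))/(-4444 - 346519) = ((5/3 + 244) + (-227 - 108*(-88)))/(-4444 - 346519) = (737/3 + (-227 + 9504))/(-350963) = (737/3 + 9277)*(-1/350963) = (28568/3)*(-1/350963) = -28568/1052889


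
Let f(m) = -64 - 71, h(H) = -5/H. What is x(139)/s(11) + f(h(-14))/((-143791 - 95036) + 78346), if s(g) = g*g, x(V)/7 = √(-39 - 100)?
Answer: 135/160481 + 7*I*√139/121 ≈ 0.00084122 + 0.68206*I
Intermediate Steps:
x(V) = 7*I*√139 (x(V) = 7*√(-39 - 100) = 7*√(-139) = 7*(I*√139) = 7*I*√139)
s(g) = g²
f(m) = -135
x(139)/s(11) + f(h(-14))/((-143791 - 95036) + 78346) = (7*I*√139)/(11²) - 135/((-143791 - 95036) + 78346) = (7*I*√139)/121 - 135/(-238827 + 78346) = (7*I*√139)*(1/121) - 135/(-160481) = 7*I*√139/121 - 135*(-1/160481) = 7*I*√139/121 + 135/160481 = 135/160481 + 7*I*√139/121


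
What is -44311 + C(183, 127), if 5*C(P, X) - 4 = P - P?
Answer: -221551/5 ≈ -44310.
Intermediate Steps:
C(P, X) = 4/5 (C(P, X) = 4/5 + (P - P)/5 = 4/5 + (1/5)*0 = 4/5 + 0 = 4/5)
-44311 + C(183, 127) = -44311 + 4/5 = -221551/5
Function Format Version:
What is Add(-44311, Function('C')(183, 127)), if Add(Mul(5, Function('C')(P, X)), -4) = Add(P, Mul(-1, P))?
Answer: Rational(-221551, 5) ≈ -44310.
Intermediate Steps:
Function('C')(P, X) = Rational(4, 5) (Function('C')(P, X) = Add(Rational(4, 5), Mul(Rational(1, 5), Add(P, Mul(-1, P)))) = Add(Rational(4, 5), Mul(Rational(1, 5), 0)) = Add(Rational(4, 5), 0) = Rational(4, 5))
Add(-44311, Function('C')(183, 127)) = Add(-44311, Rational(4, 5)) = Rational(-221551, 5)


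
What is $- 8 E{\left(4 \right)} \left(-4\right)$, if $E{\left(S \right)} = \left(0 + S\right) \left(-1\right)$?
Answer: $-128$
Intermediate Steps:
$E{\left(S \right)} = - S$ ($E{\left(S \right)} = S \left(-1\right) = - S$)
$- 8 E{\left(4 \right)} \left(-4\right) = - 8 \left(\left(-1\right) 4\right) \left(-4\right) = \left(-8\right) \left(-4\right) \left(-4\right) = 32 \left(-4\right) = -128$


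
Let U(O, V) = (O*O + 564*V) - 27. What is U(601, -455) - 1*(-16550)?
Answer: 121104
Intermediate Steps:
U(O, V) = -27 + O**2 + 564*V (U(O, V) = (O**2 + 564*V) - 27 = -27 + O**2 + 564*V)
U(601, -455) - 1*(-16550) = (-27 + 601**2 + 564*(-455)) - 1*(-16550) = (-27 + 361201 - 256620) + 16550 = 104554 + 16550 = 121104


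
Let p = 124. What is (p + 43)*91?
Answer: 15197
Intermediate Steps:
(p + 43)*91 = (124 + 43)*91 = 167*91 = 15197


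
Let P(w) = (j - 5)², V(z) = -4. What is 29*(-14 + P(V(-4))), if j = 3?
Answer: -290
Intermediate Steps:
P(w) = 4 (P(w) = (3 - 5)² = (-2)² = 4)
29*(-14 + P(V(-4))) = 29*(-14 + 4) = 29*(-10) = -290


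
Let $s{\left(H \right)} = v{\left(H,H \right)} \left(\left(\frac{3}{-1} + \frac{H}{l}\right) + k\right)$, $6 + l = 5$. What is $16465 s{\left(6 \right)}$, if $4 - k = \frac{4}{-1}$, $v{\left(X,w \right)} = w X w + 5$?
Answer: $-3638765$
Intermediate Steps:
$l = -1$ ($l = -6 + 5 = -1$)
$v{\left(X,w \right)} = 5 + X w^{2}$ ($v{\left(X,w \right)} = X w w + 5 = X w^{2} + 5 = 5 + X w^{2}$)
$k = 8$ ($k = 4 - \frac{4}{-1} = 4 - 4 \left(-1\right) = 4 - -4 = 4 + 4 = 8$)
$s{\left(H \right)} = \left(5 + H^{3}\right) \left(5 - H\right)$ ($s{\left(H \right)} = \left(5 + H H^{2}\right) \left(\left(\frac{3}{-1} + \frac{H}{-1}\right) + 8\right) = \left(5 + H^{3}\right) \left(\left(3 \left(-1\right) + H \left(-1\right)\right) + 8\right) = \left(5 + H^{3}\right) \left(\left(-3 - H\right) + 8\right) = \left(5 + H^{3}\right) \left(5 - H\right)$)
$16465 s{\left(6 \right)} = 16465 \left(- \left(-5 + 6\right) \left(5 + 6^{3}\right)\right) = 16465 \left(\left(-1\right) 1 \left(5 + 216\right)\right) = 16465 \left(\left(-1\right) 1 \cdot 221\right) = 16465 \left(-221\right) = -3638765$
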